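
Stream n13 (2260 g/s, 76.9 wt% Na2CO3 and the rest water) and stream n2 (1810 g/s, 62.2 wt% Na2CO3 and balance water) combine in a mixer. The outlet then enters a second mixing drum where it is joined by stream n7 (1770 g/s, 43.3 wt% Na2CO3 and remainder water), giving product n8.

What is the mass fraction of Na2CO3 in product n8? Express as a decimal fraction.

0.622

Overall, product flow = 5840 g/s.
Na2CO3 in = 2260×0.769 + 1810×0.622 + 1770×0.433 = 3630.2 g/s.
Na2CO3 fraction in n8 = 0.622.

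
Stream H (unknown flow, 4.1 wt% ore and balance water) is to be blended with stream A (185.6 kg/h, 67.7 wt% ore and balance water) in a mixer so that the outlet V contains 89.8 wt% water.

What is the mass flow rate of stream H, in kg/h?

Let H be the unknown flow. Total out = 185.6 + H.
water balance: 59.949 + 0.959·H = 0.898·(185.6 + H)
(0.959 − 0.898)·H = 0.898×185.6 − 59.949 = 106.72
H = 106.72 / 0.061 = 1749.5 kg/h

1750 kg/h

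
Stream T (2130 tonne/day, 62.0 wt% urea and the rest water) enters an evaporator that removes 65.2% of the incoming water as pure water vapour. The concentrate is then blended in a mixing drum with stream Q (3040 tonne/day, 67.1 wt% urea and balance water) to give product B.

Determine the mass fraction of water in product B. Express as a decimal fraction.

Vapour removed = 0.652×0.380×2130 = 527.73 tonne/day; concentrate = 1602.3 tonne/day.
water reaching the mixer = 281.67 (from concentrate) + 3040×0.329 = 1281.8 tonne/day.
Product flow = 1602.3 + 3040 = 4642.3 tonne/day; water fraction = 0.2761.

0.2761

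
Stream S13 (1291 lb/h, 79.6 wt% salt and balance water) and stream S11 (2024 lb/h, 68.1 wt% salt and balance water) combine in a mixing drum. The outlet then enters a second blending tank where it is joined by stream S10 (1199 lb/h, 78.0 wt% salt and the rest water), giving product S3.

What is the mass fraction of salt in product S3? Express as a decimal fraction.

0.7402

Overall, product flow = 4514 lb/h.
salt in = 1291×0.796 + 2024×0.681 + 1199×0.780 = 3341.2 lb/h.
salt fraction in S3 = 0.7402.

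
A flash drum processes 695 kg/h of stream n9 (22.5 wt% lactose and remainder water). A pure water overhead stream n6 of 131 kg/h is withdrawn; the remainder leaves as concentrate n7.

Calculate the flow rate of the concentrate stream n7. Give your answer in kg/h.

564 kg/h

Concentrate = 695 − 131 = 564 kg/h.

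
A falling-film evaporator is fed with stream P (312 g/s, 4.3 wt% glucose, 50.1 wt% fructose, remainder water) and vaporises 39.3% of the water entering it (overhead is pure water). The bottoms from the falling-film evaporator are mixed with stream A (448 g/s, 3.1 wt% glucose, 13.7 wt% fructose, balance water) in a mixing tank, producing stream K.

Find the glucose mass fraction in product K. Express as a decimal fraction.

0.039

Vapour removed = 0.393×0.456×312 = 55.913 g/s; concentrate = 256.09 g/s.
glucose reaching the mixer = 13.416 (from concentrate) + 448×0.031 = 27.304 g/s.
Product flow = 256.09 + 448 = 704.09 g/s; glucose fraction = 0.039.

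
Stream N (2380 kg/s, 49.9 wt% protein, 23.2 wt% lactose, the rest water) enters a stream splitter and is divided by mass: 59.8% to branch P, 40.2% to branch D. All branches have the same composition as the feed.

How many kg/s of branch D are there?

956.8 kg/s

Branch D flow = 0.402×2380 = 956.76 kg/s.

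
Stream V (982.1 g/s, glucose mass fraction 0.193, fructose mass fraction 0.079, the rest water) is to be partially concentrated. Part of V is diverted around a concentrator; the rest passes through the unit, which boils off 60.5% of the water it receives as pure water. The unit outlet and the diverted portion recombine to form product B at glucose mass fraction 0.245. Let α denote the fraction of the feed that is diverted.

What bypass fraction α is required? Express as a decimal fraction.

0.518

All 982.1×0.193 = 189.55 g/s of glucose reaches B, so B = 189.55/0.245 = 773.65 g/s and vapour = 208.45 g/s.
The evaporator receives (1−α)·982.1 of feed at 0.728 water and removes 0.605 of that water:
0.605×0.728×(1−α)×982.1 = 208.45
(1−α) = 208.45/432.56 = 0.4819;  α = 0.5181.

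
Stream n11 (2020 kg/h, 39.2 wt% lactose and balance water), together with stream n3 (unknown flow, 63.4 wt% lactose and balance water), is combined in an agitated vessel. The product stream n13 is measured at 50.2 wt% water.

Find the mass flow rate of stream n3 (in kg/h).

1574 kg/h

Let n3 be the unknown flow. Total out = 2020 + n3.
water balance: 1228.2 + 0.366·n3 = 0.502·(2020 + n3)
(0.366 − 0.502)·n3 = 0.502×2020 − 1228.2 = -214.12
n3 = -214.12 / -0.136 = 1574.4 kg/h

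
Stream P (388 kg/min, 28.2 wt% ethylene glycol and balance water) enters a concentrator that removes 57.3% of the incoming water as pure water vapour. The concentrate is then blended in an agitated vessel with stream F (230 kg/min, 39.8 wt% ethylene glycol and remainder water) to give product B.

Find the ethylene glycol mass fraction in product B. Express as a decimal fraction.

Vapour removed = 0.573×0.718×388 = 159.63 kg/min; concentrate = 228.37 kg/min.
ethylene glycol reaching the mixer = 109.42 (from concentrate) + 230×0.398 = 200.96 kg/min.
Product flow = 228.37 + 230 = 458.37 kg/min; ethylene glycol fraction = 0.4384.

0.4384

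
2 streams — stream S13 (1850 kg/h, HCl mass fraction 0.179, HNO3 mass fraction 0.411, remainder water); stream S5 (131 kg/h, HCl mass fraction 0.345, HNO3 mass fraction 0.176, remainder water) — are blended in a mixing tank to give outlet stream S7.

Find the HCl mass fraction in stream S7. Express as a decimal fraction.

0.190

Total flow out = 1850 + 131 = 1981 kg/h.
HCl in = 1850×0.179 + 131×0.345 = 376.34 kg/h.
HCl mass fraction in S7 = 376.34/1981 = 0.190.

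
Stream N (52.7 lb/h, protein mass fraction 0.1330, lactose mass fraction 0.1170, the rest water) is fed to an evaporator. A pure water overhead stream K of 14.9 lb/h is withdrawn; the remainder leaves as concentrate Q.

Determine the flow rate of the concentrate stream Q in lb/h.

Concentrate = 52.7 − 14.9 = 37.8 lb/h.

37.8 lb/h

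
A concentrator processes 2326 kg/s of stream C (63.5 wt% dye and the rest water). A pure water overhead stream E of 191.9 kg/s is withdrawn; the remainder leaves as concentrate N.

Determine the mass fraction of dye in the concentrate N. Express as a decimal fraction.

0.692

dye is not removed: 2326×0.635 = 1477 kg/s of dye enters N.
Concentrate = 2326 − 191.9 = 2134.1 kg/s.
Mass fraction = 1477/2134.1 = 0.692.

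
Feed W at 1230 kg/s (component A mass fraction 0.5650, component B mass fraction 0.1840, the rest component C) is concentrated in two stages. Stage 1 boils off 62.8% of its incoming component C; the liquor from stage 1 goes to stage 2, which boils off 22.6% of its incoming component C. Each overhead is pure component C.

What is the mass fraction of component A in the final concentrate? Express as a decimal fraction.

0.6880

component C in feed = 1230×0.251 = 308.73 kg/s.
After stage 1: component C left = (1−0.628)×308.73 = 114.85; stream total = 1036.1 kg/s.
After stage 2: component C left = (1−0.226)×114.85 = 88.892; final concentrate = 1010.2 kg/s.
component A fraction = 694.95/1010.2 = 0.6880.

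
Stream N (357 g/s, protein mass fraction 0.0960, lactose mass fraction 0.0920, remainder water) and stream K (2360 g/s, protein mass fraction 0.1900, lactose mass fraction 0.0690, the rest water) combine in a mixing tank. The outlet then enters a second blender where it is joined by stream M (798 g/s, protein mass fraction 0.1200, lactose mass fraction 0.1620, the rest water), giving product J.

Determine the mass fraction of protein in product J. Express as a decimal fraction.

0.1646

Overall, product flow = 3515 g/s.
protein in = 357×0.096 + 2360×0.190 + 798×0.120 = 578.43 g/s.
protein fraction in J = 0.1646.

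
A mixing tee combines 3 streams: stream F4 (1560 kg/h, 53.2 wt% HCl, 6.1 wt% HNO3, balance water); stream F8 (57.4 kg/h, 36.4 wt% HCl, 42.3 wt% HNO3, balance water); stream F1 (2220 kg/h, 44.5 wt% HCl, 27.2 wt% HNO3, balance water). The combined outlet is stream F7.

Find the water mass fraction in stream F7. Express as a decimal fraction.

Total flow out = 1560 + 57.4 + 2220 = 3837.4 kg/h.
water in = 1560×0.407 + 57.4×0.213 + 2220×0.283 = 1275.4 kg/h.
water mass fraction in F7 = 1275.4/3837.4 = 0.332.

0.332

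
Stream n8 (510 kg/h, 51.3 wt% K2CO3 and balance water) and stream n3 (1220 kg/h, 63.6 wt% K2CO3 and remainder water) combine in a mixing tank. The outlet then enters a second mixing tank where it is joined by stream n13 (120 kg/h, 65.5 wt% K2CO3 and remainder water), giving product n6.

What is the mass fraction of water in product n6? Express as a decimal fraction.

Overall, product flow = 1850 kg/h.
water in = 510×0.487 + 1220×0.364 + 120×0.345 = 733.85 kg/h.
water fraction in n6 = 0.3967.

0.3967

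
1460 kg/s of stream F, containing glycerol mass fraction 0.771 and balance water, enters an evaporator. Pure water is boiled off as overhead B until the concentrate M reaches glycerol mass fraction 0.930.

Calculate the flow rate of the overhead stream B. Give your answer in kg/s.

249.6 kg/s

glycerol is conserved: 1460×0.771 = 1125.7 kg/s all reports to the concentrate.
Concentrate = 1125.7/(target fraction) = 1210.4 kg/s.
Overhead = 1460 − 1210.4 = 249.61 kg/s.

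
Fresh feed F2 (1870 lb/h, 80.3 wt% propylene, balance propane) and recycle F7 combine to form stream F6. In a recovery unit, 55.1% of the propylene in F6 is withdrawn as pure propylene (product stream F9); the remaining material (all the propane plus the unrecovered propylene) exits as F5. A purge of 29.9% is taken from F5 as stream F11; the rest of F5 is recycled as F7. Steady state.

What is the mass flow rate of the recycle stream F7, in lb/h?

propane enters only via F2 and leaves only via the purge: 1870×0.197 = 0.299×(propane in F5), and the recovery unit passes all propane, so propane in F6 = propane in F5 = 1232.1 lb/h.
propylene in F6: m_A = 1870×0.803 + (1−0.299)·(1−0.551)·m_A, so m_A = 1501.6/0.6853 = 2191.3 lb/h.
F5 = (1−0.551)×2191.3 + 1232.1 = 2216 lb/h.
Recycle F7 = (1−0.299)×2216 = 1553.4 lb/h.

1553 lb/h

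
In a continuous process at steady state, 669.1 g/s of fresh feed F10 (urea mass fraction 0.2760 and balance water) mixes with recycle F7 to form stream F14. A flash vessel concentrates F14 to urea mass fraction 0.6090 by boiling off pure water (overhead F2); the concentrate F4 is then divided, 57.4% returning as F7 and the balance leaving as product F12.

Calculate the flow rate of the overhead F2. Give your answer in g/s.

365.9 g/s

Overall urea balance (none leaves overhead): urea in fresh feed = urea in product, i.e. 669.1×0.276 = (1−0.574)·F4·0.609.
F4 = 184.67/(0.609×0.426) = 711.82 g/s.
Recycle F7 = 0.574×711.82 = 408.59 g/s.
Combined feed F14 = 669.1 + 408.59 = 1077.7 g/s.
Overhead F2 = F14 − F4 = 1077.7 − 711.82 = 365.86 g/s.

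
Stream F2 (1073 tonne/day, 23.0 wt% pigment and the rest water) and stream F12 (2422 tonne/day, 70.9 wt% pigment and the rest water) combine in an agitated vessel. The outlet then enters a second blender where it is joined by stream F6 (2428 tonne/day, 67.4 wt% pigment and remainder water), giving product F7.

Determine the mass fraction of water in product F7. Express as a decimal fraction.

0.3921

Overall, product flow = 5923 tonne/day.
water in = 1073×0.770 + 2422×0.291 + 2428×0.326 = 2322.5 tonne/day.
water fraction in F7 = 0.3921.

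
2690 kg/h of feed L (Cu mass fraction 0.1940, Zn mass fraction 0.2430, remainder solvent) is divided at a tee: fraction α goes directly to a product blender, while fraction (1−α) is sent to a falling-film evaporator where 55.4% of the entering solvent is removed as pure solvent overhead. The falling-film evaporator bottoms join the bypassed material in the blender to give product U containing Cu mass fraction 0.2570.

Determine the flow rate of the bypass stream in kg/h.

575.8 kg/h

All 2690×0.194 = 521.86 kg/h of Cu reaches U, so U = 521.86/0.257 = 2030.6 kg/h and vapour = 659.42 kg/h.
The evaporator receives (1−α)·2690 of feed at 0.563 solvent and removes 0.554 of that solvent:
0.554×0.563×(1−α)×2690 = 659.42
(1−α) = 659.42/839.02 = 0.7859;  α = 0.2141.
Bypass flow = 0.2141×2690 = 575.82 kg/h.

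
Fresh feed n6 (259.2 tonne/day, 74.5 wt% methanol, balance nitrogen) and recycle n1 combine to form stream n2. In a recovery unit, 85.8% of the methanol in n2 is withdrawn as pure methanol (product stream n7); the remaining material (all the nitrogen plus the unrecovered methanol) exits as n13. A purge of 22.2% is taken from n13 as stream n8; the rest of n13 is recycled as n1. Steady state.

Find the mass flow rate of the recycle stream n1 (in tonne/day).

255.6 tonne/day

nitrogen enters only via n6 and leaves only via the purge: 259.2×0.255 = 0.222×(nitrogen in n13), and the recovery unit passes all nitrogen, so nitrogen in n2 = nitrogen in n13 = 297.73 tonne/day.
methanol in n2: m_A = 259.2×0.745 + (1−0.222)·(1−0.858)·m_A, so m_A = 193.1/0.8895 = 217.09 tonne/day.
n13 = (1−0.858)×217.09 + 297.73 = 328.56 tonne/day.
Recycle n1 = (1−0.222)×328.56 = 255.62 tonne/day.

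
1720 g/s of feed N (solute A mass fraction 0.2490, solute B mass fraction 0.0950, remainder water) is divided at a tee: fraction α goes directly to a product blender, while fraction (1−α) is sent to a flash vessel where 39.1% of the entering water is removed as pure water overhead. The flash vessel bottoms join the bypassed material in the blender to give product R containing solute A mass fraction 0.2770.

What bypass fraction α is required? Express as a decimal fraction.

All 1720×0.249 = 428.28 g/s of solute A reaches R, so R = 428.28/0.277 = 1546.1 g/s and vapour = 173.86 g/s.
The evaporator receives (1−α)·1720 of feed at 0.656 water and removes 0.391 of that water:
0.391×0.656×(1−α)×1720 = 173.86
(1−α) = 173.86/441.17 = 0.3941;  α = 0.6059.

0.606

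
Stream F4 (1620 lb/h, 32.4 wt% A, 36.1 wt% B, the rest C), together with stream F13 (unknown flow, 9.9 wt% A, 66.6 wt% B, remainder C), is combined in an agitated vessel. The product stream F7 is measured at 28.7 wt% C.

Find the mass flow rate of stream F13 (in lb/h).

872.3 lb/h

Let F13 be the unknown flow. Total out = 1620 + F13.
C balance: 510.3 + 0.235·F13 = 0.287·(1620 + F13)
(0.235 − 0.287)·F13 = 0.287×1620 − 510.3 = -45.36
F13 = -45.36 / -0.052 = 872.31 lb/h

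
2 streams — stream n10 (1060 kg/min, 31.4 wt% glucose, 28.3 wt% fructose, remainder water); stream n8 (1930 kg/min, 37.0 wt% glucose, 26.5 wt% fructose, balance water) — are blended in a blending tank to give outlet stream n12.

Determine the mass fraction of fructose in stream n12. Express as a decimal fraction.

0.271

Total flow out = 1060 + 1930 = 2990 kg/min.
fructose in = 1060×0.283 + 1930×0.265 = 811.43 kg/min.
fructose mass fraction in n12 = 811.43/2990 = 0.271.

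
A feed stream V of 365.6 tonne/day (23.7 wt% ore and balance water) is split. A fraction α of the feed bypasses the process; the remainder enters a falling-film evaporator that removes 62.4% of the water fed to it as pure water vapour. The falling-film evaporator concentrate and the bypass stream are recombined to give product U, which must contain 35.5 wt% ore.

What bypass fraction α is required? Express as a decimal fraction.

0.302

All 365.6×0.237 = 86.647 tonne/day of ore reaches U, so U = 86.647/0.355 = 244.08 tonne/day and vapour = 121.52 tonne/day.
The evaporator receives (1−α)·365.6 of feed at 0.763 water and removes 0.624 of that water:
0.624×0.763×(1−α)×365.6 = 121.52
(1−α) = 121.52/174.07 = 0.6981;  α = 0.3019.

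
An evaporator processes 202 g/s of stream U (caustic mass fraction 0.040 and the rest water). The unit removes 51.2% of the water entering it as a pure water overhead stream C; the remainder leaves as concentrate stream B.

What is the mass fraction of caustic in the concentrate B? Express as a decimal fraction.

caustic is not removed: 202×0.040 = 8.08 g/s of caustic enters B.
water entering = 202×0.960 = 193.92 g/s; overhead removed = 0.512×193.92 = 99.287 g/s.
Concentrate = 202 − 99.287 = 102.71 g/s.
Mass fraction = 8.08/102.71 = 0.079.

0.079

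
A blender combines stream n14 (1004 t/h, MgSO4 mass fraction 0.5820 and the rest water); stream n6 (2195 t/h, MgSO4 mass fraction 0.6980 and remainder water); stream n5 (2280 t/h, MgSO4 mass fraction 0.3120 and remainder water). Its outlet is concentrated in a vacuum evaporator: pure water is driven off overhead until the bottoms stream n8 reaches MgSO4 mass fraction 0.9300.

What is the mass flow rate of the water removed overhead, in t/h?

2438 t/h

MgSO4 entering = 1004×0.582 + 2195×0.698 + 2280×0.312 = 2827.8 t/h.
All MgSO4 reports to n8, so n8 = 2827.8/0.930 = 3040.6 t/h.
Total feed = 5479 t/h; overhead = 5479 − 3040.6 = 2438.4 t/h.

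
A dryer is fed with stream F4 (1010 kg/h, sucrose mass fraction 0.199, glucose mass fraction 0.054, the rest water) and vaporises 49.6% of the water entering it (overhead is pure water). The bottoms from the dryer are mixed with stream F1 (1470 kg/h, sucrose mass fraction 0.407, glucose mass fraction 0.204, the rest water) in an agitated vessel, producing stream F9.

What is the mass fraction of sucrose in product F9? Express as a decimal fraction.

0.380

Vapour removed = 0.496×0.747×1010 = 374.22 kg/h; concentrate = 635.78 kg/h.
sucrose reaching the mixer = 200.99 (from concentrate) + 1470×0.407 = 799.28 kg/h.
Product flow = 635.78 + 1470 = 2105.8 kg/h; sucrose fraction = 0.380.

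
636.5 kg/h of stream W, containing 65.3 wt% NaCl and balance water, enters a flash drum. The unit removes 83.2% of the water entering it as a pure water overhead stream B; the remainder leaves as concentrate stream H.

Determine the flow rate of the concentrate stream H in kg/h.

452.7 kg/h

water entering = 636.5×0.347 = 220.87 kg/h; overhead removed = 0.832×220.87 = 183.76 kg/h.
Concentrate = 636.5 − 183.76 = 452.74 kg/h.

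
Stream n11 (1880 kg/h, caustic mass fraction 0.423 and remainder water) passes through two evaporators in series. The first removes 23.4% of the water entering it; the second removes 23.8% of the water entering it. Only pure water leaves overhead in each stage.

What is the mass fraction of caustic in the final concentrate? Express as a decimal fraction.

0.557

water in feed = 1880×0.577 = 1084.8 kg/h.
After stage 1: water left = (1−0.234)×1084.8 = 830.93; stream total = 1626.2 kg/h.
After stage 2: water left = (1−0.238)×830.93 = 633.17; final concentrate = 1428.4 kg/h.
caustic fraction = 795.24/1428.4 = 0.557.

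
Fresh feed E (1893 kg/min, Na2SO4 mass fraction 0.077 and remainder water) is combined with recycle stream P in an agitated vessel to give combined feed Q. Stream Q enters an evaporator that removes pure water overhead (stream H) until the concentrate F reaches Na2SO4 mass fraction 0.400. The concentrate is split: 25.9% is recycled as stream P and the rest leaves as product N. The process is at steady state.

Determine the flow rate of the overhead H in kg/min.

Overall Na2SO4 balance (none leaves overhead): Na2SO4 in fresh feed = Na2SO4 in product, i.e. 1893×0.077 = (1−0.259)·F·0.400.
F = 145.76/(0.400×0.741) = 491.77 kg/min.
Recycle P = 0.259×491.77 = 127.37 kg/min.
Combined feed Q = 1893 + 127.37 = 2020.4 kg/min.
Overhead H = Q − F = 2020.4 − 491.77 = 1528.6 kg/min.

1529 kg/min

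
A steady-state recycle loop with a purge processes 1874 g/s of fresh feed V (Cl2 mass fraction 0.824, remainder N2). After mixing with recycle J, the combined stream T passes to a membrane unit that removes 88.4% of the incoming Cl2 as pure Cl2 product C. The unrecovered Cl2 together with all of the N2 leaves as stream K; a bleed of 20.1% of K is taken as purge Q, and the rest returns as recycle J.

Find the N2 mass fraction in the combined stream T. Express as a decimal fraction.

0.491

N2 enters only via V and leaves only via the purge: 1874×0.176 = 0.201×(N2 in K), and the membrane unit passes all N2, so N2 in T = N2 in K = 1640.9 g/s.
Cl2 in T: m_A = 1874×0.824 + (1−0.201)·(1−0.884)·m_A, so m_A = 1544.2/0.9073 = 1701.9 g/s.
T = 1701.9 + 1640.9 = 3342.8 g/s.
N2 fraction in T = 1640.9/3342.8 = 0.491.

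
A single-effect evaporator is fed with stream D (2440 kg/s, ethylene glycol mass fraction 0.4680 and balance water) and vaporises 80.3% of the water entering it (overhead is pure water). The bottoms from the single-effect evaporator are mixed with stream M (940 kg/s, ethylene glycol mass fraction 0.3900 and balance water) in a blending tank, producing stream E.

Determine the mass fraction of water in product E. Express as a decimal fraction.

0.3547

Vapour removed = 0.803×0.532×2440 = 1042.4 kg/s; concentrate = 1397.6 kg/s.
water reaching the mixer = 255.72 (from concentrate) + 940×0.610 = 829.12 kg/s.
Product flow = 1397.6 + 940 = 2337.6 kg/s; water fraction = 0.3547.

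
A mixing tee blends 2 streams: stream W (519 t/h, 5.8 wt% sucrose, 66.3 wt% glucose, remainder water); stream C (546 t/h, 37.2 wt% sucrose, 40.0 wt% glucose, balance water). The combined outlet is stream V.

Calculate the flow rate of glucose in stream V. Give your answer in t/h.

562.5 t/h

glucose out = glucose in = 519×0.663 + 546×0.400 = 562.5 t/h.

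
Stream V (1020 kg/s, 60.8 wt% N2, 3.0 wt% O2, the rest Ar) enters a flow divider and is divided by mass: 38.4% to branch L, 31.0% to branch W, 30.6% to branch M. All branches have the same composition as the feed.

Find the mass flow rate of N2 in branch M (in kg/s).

Branch M total = 0.306×1020 = 312.12 kg/s.
N2 in M = 0.608×312.12 = 189.77 kg/s.

189.8 kg/s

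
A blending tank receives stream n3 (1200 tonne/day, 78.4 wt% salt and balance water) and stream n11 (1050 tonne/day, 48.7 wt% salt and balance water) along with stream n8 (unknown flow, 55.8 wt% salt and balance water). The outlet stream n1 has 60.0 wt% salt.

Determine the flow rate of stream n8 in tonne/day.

Let n8 be the unknown flow. Total out = 2250 + n8.
salt balance: 1452.2 + 0.558·n8 = 0.600·(2250 + n8)
(0.558 − 0.600)·n8 = 0.600×2250 − 1452.2 = -102.15
n8 = -102.15 / -0.042 = 2432.1 tonne/day

2432 tonne/day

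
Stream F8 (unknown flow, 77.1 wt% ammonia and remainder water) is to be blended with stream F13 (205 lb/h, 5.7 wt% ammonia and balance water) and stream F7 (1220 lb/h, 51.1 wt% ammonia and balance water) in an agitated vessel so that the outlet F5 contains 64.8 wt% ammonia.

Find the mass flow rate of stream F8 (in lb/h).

2344 lb/h

Let F8 be the unknown flow. Total out = 1425 + F8.
ammonia balance: 635.1 + 0.771·F8 = 0.648·(1425 + F8)
(0.771 − 0.648)·F8 = 0.648×1425 − 635.1 = 288.3
F8 = 288.3 / 0.123 = 2343.9 lb/h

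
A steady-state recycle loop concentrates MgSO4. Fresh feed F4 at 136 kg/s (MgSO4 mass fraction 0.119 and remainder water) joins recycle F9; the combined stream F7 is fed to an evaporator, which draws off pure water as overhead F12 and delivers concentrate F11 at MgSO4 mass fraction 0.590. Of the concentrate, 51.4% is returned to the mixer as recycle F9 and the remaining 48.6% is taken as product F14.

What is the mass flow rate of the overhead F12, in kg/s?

Overall MgSO4 balance (none leaves overhead): MgSO4 in fresh feed = MgSO4 in product, i.e. 136×0.119 = (1−0.514)·F11·0.590.
F11 = 16.184/(0.590×0.486) = 56.441 kg/s.
Recycle F9 = 0.514×56.441 = 29.011 kg/s.
Combined feed F7 = 136 + 29.011 = 165.01 kg/s.
Overhead F12 = F7 − F11 = 165.01 − 56.441 = 108.57 kg/s.

108.6 kg/s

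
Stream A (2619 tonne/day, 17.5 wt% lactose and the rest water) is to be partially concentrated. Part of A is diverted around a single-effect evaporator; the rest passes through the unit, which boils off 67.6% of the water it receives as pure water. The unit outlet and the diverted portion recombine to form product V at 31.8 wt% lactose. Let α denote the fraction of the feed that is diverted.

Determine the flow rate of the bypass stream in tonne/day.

All 2619×0.175 = 458.32 tonne/day of lactose reaches V, so V = 458.32/0.318 = 1441.3 tonne/day and vapour = 1177.7 tonne/day.
The evaporator receives (1−α)·2619 of feed at 0.825 water and removes 0.676 of that water:
0.676×0.825×(1−α)×2619 = 1177.7
(1−α) = 1177.7/1460.6 = 0.8063;  α = 0.1937.
Bypass flow = 0.1937×2619 = 507.24 tonne/day.

507.2 tonne/day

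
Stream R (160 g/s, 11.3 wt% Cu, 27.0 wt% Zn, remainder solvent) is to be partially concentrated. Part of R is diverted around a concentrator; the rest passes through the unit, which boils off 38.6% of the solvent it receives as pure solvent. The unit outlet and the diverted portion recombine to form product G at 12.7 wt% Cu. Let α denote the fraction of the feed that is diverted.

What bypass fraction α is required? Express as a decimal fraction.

0.537

All 160×0.113 = 18.08 g/s of Cu reaches G, so G = 18.08/0.127 = 142.36 g/s and vapour = 17.638 g/s.
The evaporator receives (1−α)·160 of feed at 0.617 solvent and removes 0.386 of that solvent:
0.386×0.617×(1−α)×160 = 17.638
(1−α) = 17.638/38.106 = 0.4629;  α = 0.5371.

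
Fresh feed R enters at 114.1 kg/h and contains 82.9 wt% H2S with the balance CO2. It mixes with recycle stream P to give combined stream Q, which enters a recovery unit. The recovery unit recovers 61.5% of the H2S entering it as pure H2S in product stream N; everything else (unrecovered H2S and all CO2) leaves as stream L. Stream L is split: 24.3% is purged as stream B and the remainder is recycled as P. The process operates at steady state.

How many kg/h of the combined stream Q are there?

213.8 kg/h

CO2 enters only via R and leaves only via the purge: 114.1×0.171 = 0.243×(CO2 in L), and the recovery unit passes all CO2, so CO2 in Q = CO2 in L = 80.293 kg/h.
H2S in Q: m_A = 114.1×0.829 + (1−0.243)·(1−0.615)·m_A, so m_A = 94.589/0.7086 = 133.5 kg/h.
Q = 133.5 + 80.293 = 213.79 kg/h.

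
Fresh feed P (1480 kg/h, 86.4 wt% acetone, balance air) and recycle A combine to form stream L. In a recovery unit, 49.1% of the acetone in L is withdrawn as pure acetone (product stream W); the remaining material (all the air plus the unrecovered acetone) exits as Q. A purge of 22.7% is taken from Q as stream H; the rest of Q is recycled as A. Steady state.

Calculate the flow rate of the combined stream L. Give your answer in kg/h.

air enters only via P and leaves only via the purge: 1480×0.136 = 0.227×(air in Q), and the recovery unit passes all air, so air in L = air in Q = 886.7 kg/h.
acetone in L: m_A = 1480×0.864 + (1−0.227)·(1−0.491)·m_A, so m_A = 1278.7/0.6065 = 2108.2 kg/h.
L = 2108.2 + 886.7 = 2994.9 kg/h.

2995 kg/h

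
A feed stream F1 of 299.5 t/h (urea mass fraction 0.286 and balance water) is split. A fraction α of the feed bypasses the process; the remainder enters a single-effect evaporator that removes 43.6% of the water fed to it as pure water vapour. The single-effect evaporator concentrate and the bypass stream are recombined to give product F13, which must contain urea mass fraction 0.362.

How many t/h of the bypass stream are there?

97.52 t/h

All 299.5×0.286 = 85.657 t/h of urea reaches F13, so F13 = 85.657/0.362 = 236.62 t/h and vapour = 62.878 t/h.
The evaporator receives (1−α)·299.5 of feed at 0.714 water and removes 0.436 of that water:
0.436×0.714×(1−α)×299.5 = 62.878
(1−α) = 62.878/93.236 = 0.6744;  α = 0.3256.
Bypass flow = 0.3256×299.5 = 97.516 t/h.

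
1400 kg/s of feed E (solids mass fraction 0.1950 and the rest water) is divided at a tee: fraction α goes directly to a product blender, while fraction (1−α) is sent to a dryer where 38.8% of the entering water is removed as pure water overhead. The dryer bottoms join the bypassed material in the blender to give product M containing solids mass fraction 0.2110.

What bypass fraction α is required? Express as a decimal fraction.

All 1400×0.195 = 273 kg/s of solids reaches M, so M = 273/0.211 = 1293.8 kg/s and vapour = 106.16 kg/s.
The evaporator receives (1−α)·1400 of feed at 0.805 water and removes 0.388 of that water:
0.388×0.805×(1−α)×1400 = 106.16
(1−α) = 106.16/437.28 = 0.2428;  α = 0.7572.

0.757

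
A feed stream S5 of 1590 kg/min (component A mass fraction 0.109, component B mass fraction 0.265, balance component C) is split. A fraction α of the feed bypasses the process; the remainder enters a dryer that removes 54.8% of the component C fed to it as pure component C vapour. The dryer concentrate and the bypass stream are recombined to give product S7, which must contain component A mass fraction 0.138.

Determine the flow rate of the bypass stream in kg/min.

616 kg/min

All 1590×0.109 = 173.31 kg/min of component A reaches S7, so S7 = 173.31/0.138 = 1255.9 kg/min and vapour = 334.13 kg/min.
The evaporator receives (1−α)·1590 of feed at 0.626 component C and removes 0.548 of that component C:
0.548×0.626×(1−α)×1590 = 334.13
(1−α) = 334.13/545.45 = 0.6126;  α = 0.3874.
Bypass flow = 0.3874×1590 = 616 kg/min.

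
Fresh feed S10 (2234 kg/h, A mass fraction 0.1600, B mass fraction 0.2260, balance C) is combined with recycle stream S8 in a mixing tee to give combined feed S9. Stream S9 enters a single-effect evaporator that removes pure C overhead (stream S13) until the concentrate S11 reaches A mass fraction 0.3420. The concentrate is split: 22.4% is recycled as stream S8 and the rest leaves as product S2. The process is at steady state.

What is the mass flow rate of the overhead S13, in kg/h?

Overall A balance (none leaves overhead): A in fresh feed = A in product, i.e. 2234×0.160 = (1−0.224)·S11·0.342.
S11 = 357.44/(0.342×0.776) = 1346.8 kg/h.
Recycle S8 = 0.224×1346.8 = 301.69 kg/h.
Combined feed S9 = 2234 + 301.69 = 2535.7 kg/h.
Overhead S13 = S9 − S11 = 2535.7 − 1346.8 = 1188.9 kg/h.

1189 kg/h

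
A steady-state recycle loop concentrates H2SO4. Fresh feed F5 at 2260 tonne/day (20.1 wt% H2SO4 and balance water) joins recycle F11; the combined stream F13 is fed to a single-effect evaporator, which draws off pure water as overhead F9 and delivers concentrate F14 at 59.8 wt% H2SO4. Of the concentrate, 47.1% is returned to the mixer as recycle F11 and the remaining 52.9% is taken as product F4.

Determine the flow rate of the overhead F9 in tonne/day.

1500 tonne/day

Overall H2SO4 balance (none leaves overhead): H2SO4 in fresh feed = H2SO4 in product, i.e. 2260×0.201 = (1−0.471)·F14·0.598.
F14 = 454.26/(0.598×0.529) = 1436 tonne/day.
Recycle F11 = 0.471×1436 = 676.35 tonne/day.
Combined feed F13 = 2260 + 676.35 = 2936.3 tonne/day.
Overhead F9 = F13 − F14 = 2936.3 − 1436 = 1500.4 tonne/day.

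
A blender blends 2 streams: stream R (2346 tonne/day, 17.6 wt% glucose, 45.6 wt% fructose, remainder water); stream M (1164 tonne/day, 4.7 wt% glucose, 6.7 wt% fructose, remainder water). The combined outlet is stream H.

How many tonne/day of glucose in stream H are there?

glucose out = glucose in = 2346×0.176 + 1164×0.047 = 467.6 tonne/day.

467.6 tonne/day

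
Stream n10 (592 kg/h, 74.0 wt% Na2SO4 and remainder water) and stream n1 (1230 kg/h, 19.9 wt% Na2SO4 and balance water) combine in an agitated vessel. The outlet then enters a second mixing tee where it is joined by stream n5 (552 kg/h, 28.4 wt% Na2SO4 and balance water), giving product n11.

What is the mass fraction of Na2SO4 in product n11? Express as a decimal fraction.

0.354

Overall, product flow = 2374 kg/h.
Na2SO4 in = 592×0.740 + 1230×0.199 + 552×0.284 = 839.62 kg/h.
Na2SO4 fraction in n11 = 0.354.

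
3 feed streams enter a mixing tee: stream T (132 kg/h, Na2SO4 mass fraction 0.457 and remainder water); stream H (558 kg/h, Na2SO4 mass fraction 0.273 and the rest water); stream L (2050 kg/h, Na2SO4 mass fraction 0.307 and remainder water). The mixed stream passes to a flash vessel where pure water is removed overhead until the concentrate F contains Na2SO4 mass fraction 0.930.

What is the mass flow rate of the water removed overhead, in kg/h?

Na2SO4 entering = 132×0.457 + 558×0.273 + 2050×0.307 = 842.01 kg/h.
All Na2SO4 reports to F, so F = 842.01/0.930 = 905.38 kg/h.
Total feed = 2740 kg/h; overhead = 2740 − 905.38 = 1834.6 kg/h.

1835 kg/h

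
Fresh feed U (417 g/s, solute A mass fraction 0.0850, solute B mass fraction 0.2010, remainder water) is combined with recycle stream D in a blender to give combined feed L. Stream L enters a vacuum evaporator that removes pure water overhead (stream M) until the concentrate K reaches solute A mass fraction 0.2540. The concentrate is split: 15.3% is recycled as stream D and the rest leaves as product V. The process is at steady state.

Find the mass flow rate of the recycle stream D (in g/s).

25.21 g/s

Overall solute A balance (none leaves overhead): solute A in fresh feed = solute A in product, i.e. 417×0.085 = (1−0.153)·K·0.254.
K = 35.445/(0.254×0.847) = 164.75 g/s.
Recycle D = 0.153×164.75 = 25.207 g/s.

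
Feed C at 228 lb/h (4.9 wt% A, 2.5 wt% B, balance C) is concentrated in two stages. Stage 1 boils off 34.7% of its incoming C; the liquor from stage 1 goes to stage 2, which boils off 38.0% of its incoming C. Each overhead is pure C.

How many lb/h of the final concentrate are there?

C in feed = 228×0.926 = 211.13 lb/h.
After stage 1: C left = (1−0.347)×211.13 = 137.87; stream total = 154.74 lb/h.
After stage 2: C left = (1−0.380)×137.87 = 85.477; final concentrate = 102.35 lb/h.

102.3 lb/h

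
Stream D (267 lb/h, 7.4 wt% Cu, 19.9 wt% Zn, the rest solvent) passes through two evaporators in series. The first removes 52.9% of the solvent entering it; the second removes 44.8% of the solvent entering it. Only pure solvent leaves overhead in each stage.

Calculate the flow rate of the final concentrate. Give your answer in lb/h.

solvent in feed = 267×0.727 = 194.11 lb/h.
After stage 1: solvent left = (1−0.529)×194.11 = 91.425; stream total = 164.32 lb/h.
After stage 2: solvent left = (1−0.448)×91.425 = 50.467; final concentrate = 123.36 lb/h.

123.4 lb/h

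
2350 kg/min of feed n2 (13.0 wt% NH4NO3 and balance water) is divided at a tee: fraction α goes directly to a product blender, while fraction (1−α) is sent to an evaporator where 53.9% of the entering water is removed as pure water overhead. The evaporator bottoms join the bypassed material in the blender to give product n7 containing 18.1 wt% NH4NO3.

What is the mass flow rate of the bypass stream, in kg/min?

All 2350×0.130 = 305.5 kg/min of NH4NO3 reaches n7, so n7 = 305.5/0.181 = 1687.8 kg/min and vapour = 662.15 kg/min.
The evaporator receives (1−α)·2350 of feed at 0.870 water and removes 0.539 of that water:
0.539×0.870×(1−α)×2350 = 662.15
(1−α) = 662.15/1102 = 0.6009;  α = 0.3991.
Bypass flow = 0.3991×2350 = 937.95 kg/min.

937.9 kg/min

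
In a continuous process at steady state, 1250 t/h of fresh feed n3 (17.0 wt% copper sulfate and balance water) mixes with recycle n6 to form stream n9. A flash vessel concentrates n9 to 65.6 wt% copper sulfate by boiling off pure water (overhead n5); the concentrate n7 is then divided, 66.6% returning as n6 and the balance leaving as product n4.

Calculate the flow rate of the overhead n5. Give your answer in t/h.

Overall copper sulfate balance (none leaves overhead): copper sulfate in fresh feed = copper sulfate in product, i.e. 1250×0.170 = (1−0.666)·n7·0.656.
n7 = 212.5/(0.656×0.334) = 969.86 t/h.
Recycle n6 = 0.666×969.86 = 645.93 t/h.
Combined feed n9 = 1250 + 645.93 = 1895.9 t/h.
Overhead n5 = n9 − n7 = 1895.9 − 969.86 = 926.07 t/h.

926.1 t/h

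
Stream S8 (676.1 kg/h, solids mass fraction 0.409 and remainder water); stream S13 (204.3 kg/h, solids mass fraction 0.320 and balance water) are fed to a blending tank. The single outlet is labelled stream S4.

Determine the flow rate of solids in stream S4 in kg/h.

341.9 kg/h

solids out = solids in = 676.1×0.409 + 204.3×0.320 = 341.9 kg/h.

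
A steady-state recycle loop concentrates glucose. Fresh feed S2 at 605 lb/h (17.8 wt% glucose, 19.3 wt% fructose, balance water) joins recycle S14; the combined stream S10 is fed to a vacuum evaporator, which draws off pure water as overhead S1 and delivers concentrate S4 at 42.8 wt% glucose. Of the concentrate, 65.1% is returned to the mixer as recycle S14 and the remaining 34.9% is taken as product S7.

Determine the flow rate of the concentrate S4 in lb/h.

Overall glucose balance (none leaves overhead): glucose in fresh feed = glucose in product, i.e. 605×0.178 = (1−0.651)·S4·0.428.
S4 = 107.69/(0.428×0.349) = 720.95 lb/h.

721 lb/h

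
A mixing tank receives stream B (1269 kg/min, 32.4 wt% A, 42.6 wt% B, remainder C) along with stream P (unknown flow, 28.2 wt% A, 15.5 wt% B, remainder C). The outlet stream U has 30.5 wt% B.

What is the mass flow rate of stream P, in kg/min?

1024 kg/min

Let P be the unknown flow. Total out = 1269 + P.
B balance: 540.59 + 0.155·P = 0.305·(1269 + P)
(0.155 − 0.305)·P = 0.305×1269 − 540.59 = -153.55
P = -153.55 / -0.150 = 1023.7 kg/min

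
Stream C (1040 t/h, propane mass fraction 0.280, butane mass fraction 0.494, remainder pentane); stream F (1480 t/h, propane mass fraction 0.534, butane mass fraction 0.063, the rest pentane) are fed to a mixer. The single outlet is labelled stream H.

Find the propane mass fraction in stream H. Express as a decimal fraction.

0.429

Total flow out = 1040 + 1480 = 2520 t/h.
propane in = 1040×0.280 + 1480×0.534 = 1081.5 t/h.
propane mass fraction in H = 1081.5/2520 = 0.429.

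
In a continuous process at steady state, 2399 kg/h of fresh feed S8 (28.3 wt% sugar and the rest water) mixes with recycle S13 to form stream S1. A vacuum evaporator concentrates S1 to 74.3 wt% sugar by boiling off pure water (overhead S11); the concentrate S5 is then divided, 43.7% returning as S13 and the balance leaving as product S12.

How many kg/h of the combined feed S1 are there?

3108 kg/h

Overall sugar balance (none leaves overhead): sugar in fresh feed = sugar in product, i.e. 2399×0.283 = (1−0.437)·S5·0.743.
S5 = 678.92/(0.743×0.563) = 1623 kg/h.
Recycle S13 = 0.437×1623 = 709.25 kg/h.
Combined feed S1 = 2399 + 709.25 = 3108.3 kg/h.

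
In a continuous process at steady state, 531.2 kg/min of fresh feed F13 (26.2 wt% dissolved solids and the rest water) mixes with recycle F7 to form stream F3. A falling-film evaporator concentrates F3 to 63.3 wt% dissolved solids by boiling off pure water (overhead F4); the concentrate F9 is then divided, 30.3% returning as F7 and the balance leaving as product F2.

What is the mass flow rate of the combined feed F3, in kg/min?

Overall dissolved solids balance (none leaves overhead): dissolved solids in fresh feed = dissolved solids in product, i.e. 531.2×0.262 = (1−0.303)·F9·0.633.
F9 = 139.17/(0.633×0.697) = 315.44 kg/min.
Recycle F7 = 0.303×315.44 = 95.58 kg/min.
Combined feed F3 = 531.2 + 95.58 = 626.78 kg/min.

626.8 kg/min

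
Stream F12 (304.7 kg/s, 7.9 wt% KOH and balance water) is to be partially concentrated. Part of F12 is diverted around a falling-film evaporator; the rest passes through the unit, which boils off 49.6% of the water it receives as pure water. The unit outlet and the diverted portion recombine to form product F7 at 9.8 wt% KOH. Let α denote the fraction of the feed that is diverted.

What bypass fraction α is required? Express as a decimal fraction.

0.576

All 304.7×0.079 = 24.071 kg/s of KOH reaches F7, so F7 = 24.071/0.098 = 245.63 kg/s and vapour = 59.074 kg/s.
The evaporator receives (1−α)·304.7 of feed at 0.921 water and removes 0.496 of that water:
0.496×0.921×(1−α)×304.7 = 59.074
(1−α) = 59.074/139.19 = 0.4244;  α = 0.5756.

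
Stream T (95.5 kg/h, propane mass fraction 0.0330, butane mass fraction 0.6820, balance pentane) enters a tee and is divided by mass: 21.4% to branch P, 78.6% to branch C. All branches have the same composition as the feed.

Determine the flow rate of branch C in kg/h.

Branch C flow = 0.786×95.5 = 75.063 kg/h.

75.06 kg/h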